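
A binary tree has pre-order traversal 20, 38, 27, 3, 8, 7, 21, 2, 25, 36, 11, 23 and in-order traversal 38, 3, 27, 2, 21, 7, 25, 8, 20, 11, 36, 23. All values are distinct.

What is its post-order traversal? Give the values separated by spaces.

3 2 21 25 7 8 27 38 11 23 36 20

The first element of pre-order is the root; it splits in-order into left and right subtrees.
Root 20: left subtree has 8 nodes {38, 3, 27, 2, 21, 7, 25, 8}, right has 3 {11, 36, 23}.
  Root 38: left subtree has 0 nodes { }, right has 7 {3, 27, 2, 21, 7, 25, 8}.
    Root 27: left subtree has 1 node {3}, right has 5 {2, 21, 7, 25, 8}.
      Root 8: left subtree has 4 nodes {2, 21, 7, 25}, right has 0 { }.
        Root 7: left subtree has 2 nodes {2, 21}, right has 1 {25}.
          Root 21: left subtree has 1 node {2}, right has 0 { }.
  Root 36: left subtree has 1 node {11}, right has 1 {23}.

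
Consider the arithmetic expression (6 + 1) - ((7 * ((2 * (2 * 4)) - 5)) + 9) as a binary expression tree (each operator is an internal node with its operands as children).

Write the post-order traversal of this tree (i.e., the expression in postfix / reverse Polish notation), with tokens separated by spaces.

6 1 + 7 2 2 4 * * 5 - * 9 + -

Post-order on an expression tree gives postfix notation: for each operator, emit left operand, right operand, then the operator.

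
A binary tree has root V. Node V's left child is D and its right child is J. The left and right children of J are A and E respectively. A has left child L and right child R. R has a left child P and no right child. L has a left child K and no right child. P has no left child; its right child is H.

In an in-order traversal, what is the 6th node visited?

P

In-order visits the left subtree, then the node, then the right subtree.
At V: go left to D.
  D is a leaf — visit D.
Visit V.
At V: go right to J.
  At J: go left to A.
    At A: go left to L.
      At L: go left to K.
        K is a leaf — visit K.
      Visit L.
      At L: no right child.
    Visit A.
    At A: go right to R.
      At R: go left to P.
        At P: no left child.
        Visit P.
        At P: go right to H.
          H is a leaf — visit H.
      Visit R.
      At R: no right child.
  Visit J.
  At J: go right to E.
    E is a leaf — visit E.
Full in-order sequence: D, V, K, L, A, P, H, R, J, E.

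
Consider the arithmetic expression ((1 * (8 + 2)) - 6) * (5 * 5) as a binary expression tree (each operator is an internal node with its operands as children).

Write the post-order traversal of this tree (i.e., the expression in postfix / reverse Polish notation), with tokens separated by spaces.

Post-order on an expression tree gives postfix notation: for each operator, emit left operand, right operand, then the operator.

1 8 2 + * 6 - 5 5 * *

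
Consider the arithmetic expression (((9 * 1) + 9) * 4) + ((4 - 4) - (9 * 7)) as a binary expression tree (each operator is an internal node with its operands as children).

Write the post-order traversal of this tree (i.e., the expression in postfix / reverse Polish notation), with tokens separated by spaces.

9 1 * 9 + 4 * 4 4 - 9 7 * - +

Post-order on an expression tree gives postfix notation: for each operator, emit left operand, right operand, then the operator.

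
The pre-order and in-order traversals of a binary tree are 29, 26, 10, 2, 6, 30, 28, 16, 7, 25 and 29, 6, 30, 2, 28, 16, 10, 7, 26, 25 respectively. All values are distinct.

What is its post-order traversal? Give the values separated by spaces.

The first element of pre-order is the root; it splits in-order into left and right subtrees.
Root 29: left subtree has 0 nodes { }, right has 9 {6, 30, 2, 28, 16, 10, 7, 26, 25}.
  Root 26: left subtree has 7 nodes {6, 30, 2, 28, 16, 10, 7}, right has 1 {25}.
    Root 10: left subtree has 5 nodes {6, 30, 2, 28, 16}, right has 1 {7}.
      Root 2: left subtree has 2 nodes {6, 30}, right has 2 {28, 16}.
        Root 6: left subtree has 0 nodes { }, right has 1 {30}.
        Root 28: left subtree has 0 nodes { }, right has 1 {16}.

30 6 16 28 2 7 10 25 26 29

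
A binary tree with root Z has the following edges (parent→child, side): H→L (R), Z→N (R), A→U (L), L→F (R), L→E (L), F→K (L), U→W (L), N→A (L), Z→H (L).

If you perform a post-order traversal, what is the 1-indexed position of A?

8

Post-order visits the left subtree, then the right subtree, then the node.
At Z: go left to H.
  At H: no left child.
  At H: go right to L.
    At L: go left to E.
      E is a leaf — visit E.
    At L: go right to F.
      At F: go left to K.
        K is a leaf — visit K.
      At F: no right child.
      Visit F.
    Visit L.
  Visit H.
At Z: go right to N.
  At N: go left to A.
    At A: go left to U.
      At U: go left to W.
        W is a leaf — visit W.
      At U: no right child.
      Visit U.
    At A: no right child.
    Visit A.
  At N: no right child.
  Visit N.
Visit Z.
Full post-order sequence: E, K, F, L, H, W, U, A, N, Z.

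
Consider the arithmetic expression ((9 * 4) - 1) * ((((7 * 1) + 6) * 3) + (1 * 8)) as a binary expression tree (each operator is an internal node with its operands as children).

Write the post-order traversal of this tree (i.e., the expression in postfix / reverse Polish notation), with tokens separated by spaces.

Post-order on an expression tree gives postfix notation: for each operator, emit left operand, right operand, then the operator.

9 4 * 1 - 7 1 * 6 + 3 * 1 8 * + *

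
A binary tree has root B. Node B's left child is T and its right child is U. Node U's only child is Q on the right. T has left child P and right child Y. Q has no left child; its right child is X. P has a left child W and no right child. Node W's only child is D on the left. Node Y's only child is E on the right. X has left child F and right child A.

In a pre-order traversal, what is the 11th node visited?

F

Pre-order visits the node, then its left subtree, then its right subtree.
Visit B.
At B: go left to T.
  Visit T.
  At T: go left to P.
    Visit P.
    At P: go left to W.
      Visit W.
      At W: go left to D.
        D is a leaf — visit D.
      At W: no right child.
    At P: no right child.
  At T: go right to Y.
    Visit Y.
    At Y: no left child.
    At Y: go right to E.
      E is a leaf — visit E.
At B: go right to U.
  Visit U.
  At U: no left child.
  At U: go right to Q.
    Visit Q.
    At Q: no left child.
    At Q: go right to X.
      Visit X.
      At X: go left to F.
        F is a leaf — visit F.
      At X: go right to A.
        A is a leaf — visit A.
Full pre-order sequence: B, T, P, W, D, Y, E, U, Q, X, F, A.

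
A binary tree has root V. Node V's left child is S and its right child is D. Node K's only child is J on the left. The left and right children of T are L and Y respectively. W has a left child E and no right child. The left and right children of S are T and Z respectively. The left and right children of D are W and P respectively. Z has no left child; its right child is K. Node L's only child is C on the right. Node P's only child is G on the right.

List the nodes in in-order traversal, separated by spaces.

In-order visits the left subtree, then the node, then the right subtree.
At V: go left to S.
  At S: go left to T.
    At T: go left to L.
      At L: no left child.
      Visit L.
      At L: go right to C.
        C is a leaf — visit C.
    Visit T.
    At T: go right to Y.
      Y is a leaf — visit Y.
  Visit S.
  At S: go right to Z.
    At Z: no left child.
    Visit Z.
    At Z: go right to K.
      At K: go left to J.
        J is a leaf — visit J.
      Visit K.
      At K: no right child.
Visit V.
At V: go right to D.
  At D: go left to W.
    At W: go left to E.
      E is a leaf — visit E.
    Visit W.
    At W: no right child.
  Visit D.
  At D: go right to P.
    At P: no left child.
    Visit P.
    At P: go right to G.
      G is a leaf — visit G.

L C T Y S Z J K V E W D P G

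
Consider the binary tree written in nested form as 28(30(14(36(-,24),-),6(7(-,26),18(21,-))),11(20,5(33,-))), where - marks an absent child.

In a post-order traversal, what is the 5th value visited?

7

Post-order visits the left subtree, then the right subtree, then the node.
At 28: go left to 30.
  At 30: go left to 14.
    At 14: go left to 36.
      At 36: no left child.
      At 36: go right to 24.
        24 is a leaf — visit 24.
      Visit 36.
    At 14: no right child.
    Visit 14.
  At 30: go right to 6.
    At 6: go left to 7.
      At 7: no left child.
      At 7: go right to 26.
        26 is a leaf — visit 26.
      Visit 7.
    At 6: go right to 18.
      At 18: go left to 21.
        21 is a leaf — visit 21.
      At 18: no right child.
      Visit 18.
    Visit 6.
  Visit 30.
At 28: go right to 11.
  At 11: go left to 20.
    20 is a leaf — visit 20.
  At 11: go right to 5.
    At 5: go left to 33.
      33 is a leaf — visit 33.
    At 5: no right child.
    Visit 5.
  Visit 11.
Visit 28.
Full post-order sequence: 24, 36, 14, 26, 7, 21, 18, 6, 30, 20, 33, 5, 11, 28.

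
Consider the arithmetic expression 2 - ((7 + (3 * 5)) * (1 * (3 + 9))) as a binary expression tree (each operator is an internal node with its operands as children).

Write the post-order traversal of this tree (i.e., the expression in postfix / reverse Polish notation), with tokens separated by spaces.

Post-order on an expression tree gives postfix notation: for each operator, emit left operand, right operand, then the operator.

2 7 3 5 * + 1 3 9 + * * -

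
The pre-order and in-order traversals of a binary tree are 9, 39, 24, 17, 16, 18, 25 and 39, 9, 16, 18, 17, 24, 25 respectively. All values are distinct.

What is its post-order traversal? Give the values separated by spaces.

39 18 16 17 25 24 9

The first element of pre-order is the root; it splits in-order into left and right subtrees.
Root 9: left subtree has 1 node {39}, right has 5 {16, 18, 17, 24, 25}.
  Root 24: left subtree has 3 nodes {16, 18, 17}, right has 1 {25}.
    Root 17: left subtree has 2 nodes {16, 18}, right has 0 { }.
      Root 16: left subtree has 0 nodes { }, right has 1 {18}.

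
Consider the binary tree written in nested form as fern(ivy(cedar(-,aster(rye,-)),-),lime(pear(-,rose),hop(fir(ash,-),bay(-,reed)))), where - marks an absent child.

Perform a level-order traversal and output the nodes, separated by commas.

fern, ivy, lime, cedar, pear, hop, aster, rose, fir, bay, rye, ash, reed

Level-order visits nodes level by level from the root, left to right within each level.
Level 0: fern
Level 1: ivy, lime
Level 2: cedar, pear, hop
Level 3: aster, rose, fir, bay
Level 4: rye, ash, reed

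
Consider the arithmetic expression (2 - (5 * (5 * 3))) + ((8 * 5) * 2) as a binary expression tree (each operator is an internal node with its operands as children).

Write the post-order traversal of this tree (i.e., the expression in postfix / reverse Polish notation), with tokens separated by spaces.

Post-order on an expression tree gives postfix notation: for each operator, emit left operand, right operand, then the operator.

2 5 5 3 * * - 8 5 * 2 * +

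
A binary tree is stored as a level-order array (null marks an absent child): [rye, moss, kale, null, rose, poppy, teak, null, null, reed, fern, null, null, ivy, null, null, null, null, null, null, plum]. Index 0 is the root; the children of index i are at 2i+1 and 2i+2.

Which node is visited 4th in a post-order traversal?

Post-order visits the left subtree, then the right subtree, then the node.
At rye: go left to moss.
  At moss: no left child.
  At moss: go right to rose.
    At rose: go left to reed.
      At reed: no left child.
      At reed: go right to plum.
        plum is a leaf — visit plum.
      Visit reed.
    At rose: go right to fern.
      fern is a leaf — visit fern.
    Visit rose.
  Visit moss.
At rye: go right to kale.
  At kale: go left to poppy.
    poppy is a leaf — visit poppy.
  At kale: go right to teak.
    At teak: go left to ivy.
      ivy is a leaf — visit ivy.
    At teak: no right child.
    Visit teak.
  Visit kale.
Visit rye.
Full post-order sequence: plum, reed, fern, rose, moss, poppy, ivy, teak, kale, rye.

rose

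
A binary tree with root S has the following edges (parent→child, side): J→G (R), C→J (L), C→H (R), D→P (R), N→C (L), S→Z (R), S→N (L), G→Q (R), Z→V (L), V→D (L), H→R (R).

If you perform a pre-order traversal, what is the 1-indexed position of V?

10

Pre-order visits the node, then its left subtree, then its right subtree.
Visit S.
At S: go left to N.
  Visit N.
  At N: go left to C.
    Visit C.
    At C: go left to J.
      Visit J.
      At J: no left child.
      At J: go right to G.
        Visit G.
        At G: no left child.
        At G: go right to Q.
          Q is a leaf — visit Q.
    At C: go right to H.
      Visit H.
      At H: no left child.
      At H: go right to R.
        R is a leaf — visit R.
  At N: no right child.
At S: go right to Z.
  Visit Z.
  At Z: go left to V.
    Visit V.
    At V: go left to D.
      Visit D.
      At D: no left child.
      At D: go right to P.
        P is a leaf — visit P.
    At V: no right child.
  At Z: no right child.
Full pre-order sequence: S, N, C, J, G, Q, H, R, Z, V, D, P.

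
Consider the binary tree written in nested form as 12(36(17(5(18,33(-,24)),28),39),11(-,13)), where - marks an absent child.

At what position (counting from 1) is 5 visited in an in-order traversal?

In-order visits the left subtree, then the node, then the right subtree.
At 12: go left to 36.
  At 36: go left to 17.
    At 17: go left to 5.
      At 5: go left to 18.
        18 is a leaf — visit 18.
      Visit 5.
      At 5: go right to 33.
        At 33: no left child.
        Visit 33.
        At 33: go right to 24.
          24 is a leaf — visit 24.
    Visit 17.
    At 17: go right to 28.
      28 is a leaf — visit 28.
  Visit 36.
  At 36: go right to 39.
    39 is a leaf — visit 39.
Visit 12.
At 12: go right to 11.
  At 11: no left child.
  Visit 11.
  At 11: go right to 13.
    13 is a leaf — visit 13.
Full in-order sequence: 18, 5, 33, 24, 17, 28, 36, 39, 12, 11, 13.

2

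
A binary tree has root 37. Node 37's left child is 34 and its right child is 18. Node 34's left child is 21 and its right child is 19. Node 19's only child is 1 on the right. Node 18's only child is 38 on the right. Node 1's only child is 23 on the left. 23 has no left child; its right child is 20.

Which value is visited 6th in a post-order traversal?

Post-order visits the left subtree, then the right subtree, then the node.
At 37: go left to 34.
  At 34: go left to 21.
    21 is a leaf — visit 21.
  At 34: go right to 19.
    At 19: no left child.
    At 19: go right to 1.
      At 1: go left to 23.
        At 23: no left child.
        At 23: go right to 20.
          20 is a leaf — visit 20.
        Visit 23.
      At 1: no right child.
      Visit 1.
    Visit 19.
  Visit 34.
At 37: go right to 18.
  At 18: no left child.
  At 18: go right to 38.
    38 is a leaf — visit 38.
  Visit 18.
Visit 37.
Full post-order sequence: 21, 20, 23, 1, 19, 34, 38, 18, 37.

34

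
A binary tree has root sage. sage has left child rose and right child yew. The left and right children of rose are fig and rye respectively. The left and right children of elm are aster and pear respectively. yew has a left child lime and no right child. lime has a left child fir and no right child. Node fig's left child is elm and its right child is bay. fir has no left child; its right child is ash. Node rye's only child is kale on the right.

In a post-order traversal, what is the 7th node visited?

rye

Post-order visits the left subtree, then the right subtree, then the node.
At sage: go left to rose.
  At rose: go left to fig.
    At fig: go left to elm.
      At elm: go left to aster.
        aster is a leaf — visit aster.
      At elm: go right to pear.
        pear is a leaf — visit pear.
      Visit elm.
    At fig: go right to bay.
      bay is a leaf — visit bay.
    Visit fig.
  At rose: go right to rye.
    At rye: no left child.
    At rye: go right to kale.
      kale is a leaf — visit kale.
    Visit rye.
  Visit rose.
At sage: go right to yew.
  At yew: go left to lime.
    At lime: go left to fir.
      At fir: no left child.
      At fir: go right to ash.
        ash is a leaf — visit ash.
      Visit fir.
    At lime: no right child.
    Visit lime.
  At yew: no right child.
  Visit yew.
Visit sage.
Full post-order sequence: aster, pear, elm, bay, fig, kale, rye, rose, ash, fir, lime, yew, sage.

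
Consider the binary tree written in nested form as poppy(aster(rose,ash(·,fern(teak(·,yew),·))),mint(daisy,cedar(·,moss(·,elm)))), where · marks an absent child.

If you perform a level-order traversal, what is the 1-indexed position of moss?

9

Level-order visits nodes level by level from the root, left to right within each level.
Level 0: poppy
Level 1: aster, mint
Level 2: rose, ash, daisy, cedar
Level 3: fern, moss
Level 4: teak, elm
Level 5: yew
Full level-order sequence: poppy, aster, mint, rose, ash, daisy, cedar, fern, moss, teak, elm, yew.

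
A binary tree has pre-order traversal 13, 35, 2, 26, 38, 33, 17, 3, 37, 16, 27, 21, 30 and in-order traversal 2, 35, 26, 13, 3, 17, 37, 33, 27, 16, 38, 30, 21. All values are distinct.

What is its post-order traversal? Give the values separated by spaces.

The first element of pre-order is the root; it splits in-order into left and right subtrees.
Root 13: left subtree has 3 nodes {2, 35, 26}, right has 9 {3, 17, 37, 33, 27, 16, 38, 30, 21}.
  Root 35: left subtree has 1 node {2}, right has 1 {26}.
  Root 38: left subtree has 6 nodes {3, 17, 37, 33, 27, 16}, right has 2 {30, 21}.
    Root 33: left subtree has 3 nodes {3, 17, 37}, right has 2 {27, 16}.
      Root 17: left subtree has 1 node {3}, right has 1 {37}.
      Root 16: left subtree has 1 node {27}, right has 0 { }.
    Root 21: left subtree has 1 node {30}, right has 0 { }.

2 26 35 3 37 17 27 16 33 30 21 38 13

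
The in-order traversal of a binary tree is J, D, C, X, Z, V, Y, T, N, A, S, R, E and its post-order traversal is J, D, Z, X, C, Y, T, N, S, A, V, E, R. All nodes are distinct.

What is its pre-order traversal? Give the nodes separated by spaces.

R V C D J X Z A N T Y S E

The last element of post-order is the root; it splits in-order into left and right subtrees.
Root R: left subtree has 11 nodes {J, D, C, X, Z, V, Y, T, N, A, S}, right has 1 {E}.
  Root V: left subtree has 5 nodes {J, D, C, X, Z}, right has 5 {Y, T, N, A, S}.
    Root C: left subtree has 2 nodes {J, D}, right has 2 {X, Z}.
      Root D: left subtree has 1 node {J}, right has 0 { }.
      Root X: left subtree has 0 nodes { }, right has 1 {Z}.
    Root A: left subtree has 3 nodes {Y, T, N}, right has 1 {S}.
      Root N: left subtree has 2 nodes {Y, T}, right has 0 { }.
        Root T: left subtree has 1 node {Y}, right has 0 { }.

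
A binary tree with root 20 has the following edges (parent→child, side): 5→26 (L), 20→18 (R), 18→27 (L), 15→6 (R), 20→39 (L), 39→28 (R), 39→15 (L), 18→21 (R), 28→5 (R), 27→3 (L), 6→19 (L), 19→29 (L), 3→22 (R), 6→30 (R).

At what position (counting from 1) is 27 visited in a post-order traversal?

Post-order visits the left subtree, then the right subtree, then the node.
At 20: go left to 39.
  At 39: go left to 15.
    At 15: no left child.
    At 15: go right to 6.
      At 6: go left to 19.
        At 19: go left to 29.
          29 is a leaf — visit 29.
        At 19: no right child.
        Visit 19.
      At 6: go right to 30.
        30 is a leaf — visit 30.
      Visit 6.
    Visit 15.
  At 39: go right to 28.
    At 28: no left child.
    At 28: go right to 5.
      At 5: go left to 26.
        26 is a leaf — visit 26.
      At 5: no right child.
      Visit 5.
    Visit 28.
  Visit 39.
At 20: go right to 18.
  At 18: go left to 27.
    At 27: go left to 3.
      At 3: no left child.
      At 3: go right to 22.
        22 is a leaf — visit 22.
      Visit 3.
    At 27: no right child.
    Visit 27.
  At 18: go right to 21.
    21 is a leaf — visit 21.
  Visit 18.
Visit 20.
Full post-order sequence: 29, 19, 30, 6, 15, 26, 5, 28, 39, 22, 3, 27, 21, 18, 20.

12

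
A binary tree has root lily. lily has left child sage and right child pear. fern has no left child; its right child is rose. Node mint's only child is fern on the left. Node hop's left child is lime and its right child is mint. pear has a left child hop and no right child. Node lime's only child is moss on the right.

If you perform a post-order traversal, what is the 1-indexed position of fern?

5

Post-order visits the left subtree, then the right subtree, then the node.
At lily: go left to sage.
  sage is a leaf — visit sage.
At lily: go right to pear.
  At pear: go left to hop.
    At hop: go left to lime.
      At lime: no left child.
      At lime: go right to moss.
        moss is a leaf — visit moss.
      Visit lime.
    At hop: go right to mint.
      At mint: go left to fern.
        At fern: no left child.
        At fern: go right to rose.
          rose is a leaf — visit rose.
        Visit fern.
      At mint: no right child.
      Visit mint.
    Visit hop.
  At pear: no right child.
  Visit pear.
Visit lily.
Full post-order sequence: sage, moss, lime, rose, fern, mint, hop, pear, lily.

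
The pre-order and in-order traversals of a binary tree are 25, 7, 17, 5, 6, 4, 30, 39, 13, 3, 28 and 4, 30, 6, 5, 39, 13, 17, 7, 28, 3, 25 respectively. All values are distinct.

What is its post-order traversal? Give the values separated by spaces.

30 4 6 13 39 5 17 28 3 7 25

The first element of pre-order is the root; it splits in-order into left and right subtrees.
Root 25: left subtree has 10 nodes {4, 30, 6, 5, 39, 13, 17, 7, 28, 3}, right has 0 { }.
  Root 7: left subtree has 7 nodes {4, 30, 6, 5, 39, 13, 17}, right has 2 {28, 3}.
    Root 17: left subtree has 6 nodes {4, 30, 6, 5, 39, 13}, right has 0 { }.
      Root 5: left subtree has 3 nodes {4, 30, 6}, right has 2 {39, 13}.
        Root 6: left subtree has 2 nodes {4, 30}, right has 0 { }.
          Root 4: left subtree has 0 nodes { }, right has 1 {30}.
        Root 39: left subtree has 0 nodes { }, right has 1 {13}.
    Root 3: left subtree has 1 node {28}, right has 0 { }.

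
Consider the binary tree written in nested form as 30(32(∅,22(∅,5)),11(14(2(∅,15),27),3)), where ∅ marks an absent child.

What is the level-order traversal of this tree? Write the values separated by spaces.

Level-order visits nodes level by level from the root, left to right within each level.
Level 0: 30
Level 1: 32, 11
Level 2: 22, 14, 3
Level 3: 5, 2, 27
Level 4: 15

30 32 11 22 14 3 5 2 27 15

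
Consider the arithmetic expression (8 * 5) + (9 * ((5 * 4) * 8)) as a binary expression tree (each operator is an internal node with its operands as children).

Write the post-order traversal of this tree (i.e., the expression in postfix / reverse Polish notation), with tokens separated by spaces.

Post-order on an expression tree gives postfix notation: for each operator, emit left operand, right operand, then the operator.

8 5 * 9 5 4 * 8 * * +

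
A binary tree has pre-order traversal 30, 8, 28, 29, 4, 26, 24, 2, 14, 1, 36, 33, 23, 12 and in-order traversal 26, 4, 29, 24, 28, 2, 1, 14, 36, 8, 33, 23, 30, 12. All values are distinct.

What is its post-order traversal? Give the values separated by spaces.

The first element of pre-order is the root; it splits in-order into left and right subtrees.
Root 30: left subtree has 12 nodes {26, 4, 29, 24, 28, 2, 1, 14, 36, 8, 33, 23}, right has 1 {12}.
  Root 8: left subtree has 9 nodes {26, 4, 29, 24, 28, 2, 1, 14, 36}, right has 2 {33, 23}.
    Root 28: left subtree has 4 nodes {26, 4, 29, 24}, right has 4 {2, 1, 14, 36}.
      Root 29: left subtree has 2 nodes {26, 4}, right has 1 {24}.
        Root 4: left subtree has 1 node {26}, right has 0 { }.
      Root 2: left subtree has 0 nodes { }, right has 3 {1, 14, 36}.
        Root 14: left subtree has 1 node {1}, right has 1 {36}.
    Root 33: left subtree has 0 nodes { }, right has 1 {23}.

26 4 24 29 1 36 14 2 28 23 33 8 12 30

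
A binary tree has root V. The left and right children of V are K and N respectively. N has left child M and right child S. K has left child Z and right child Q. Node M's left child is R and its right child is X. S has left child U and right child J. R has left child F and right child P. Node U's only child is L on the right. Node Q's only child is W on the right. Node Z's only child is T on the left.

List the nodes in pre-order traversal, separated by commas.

Pre-order visits the node, then its left subtree, then its right subtree.
Visit V.
At V: go left to K.
  Visit K.
  At K: go left to Z.
    Visit Z.
    At Z: go left to T.
      T is a leaf — visit T.
    At Z: no right child.
  At K: go right to Q.
    Visit Q.
    At Q: no left child.
    At Q: go right to W.
      W is a leaf — visit W.
At V: go right to N.
  Visit N.
  At N: go left to M.
    Visit M.
    At M: go left to R.
      Visit R.
      At R: go left to F.
        F is a leaf — visit F.
      At R: go right to P.
        P is a leaf — visit P.
    At M: go right to X.
      X is a leaf — visit X.
  At N: go right to S.
    Visit S.
    At S: go left to U.
      Visit U.
      At U: no left child.
      At U: go right to L.
        L is a leaf — visit L.
    At S: go right to J.
      J is a leaf — visit J.

V, K, Z, T, Q, W, N, M, R, F, P, X, S, U, L, J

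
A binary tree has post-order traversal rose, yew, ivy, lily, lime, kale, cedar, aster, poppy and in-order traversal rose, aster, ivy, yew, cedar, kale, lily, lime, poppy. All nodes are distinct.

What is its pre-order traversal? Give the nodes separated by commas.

The last element of post-order is the root; it splits in-order into left and right subtrees.
Root poppy: left subtree has 8 nodes {rose, aster, ivy, yew, cedar, kale, lily, lime}, right has 0 { }.
  Root aster: left subtree has 1 node {rose}, right has 6 {ivy, yew, cedar, kale, lily, lime}.
    Root cedar: left subtree has 2 nodes {ivy, yew}, right has 3 {kale, lily, lime}.
      Root ivy: left subtree has 0 nodes { }, right has 1 {yew}.
      Root kale: left subtree has 0 nodes { }, right has 2 {lily, lime}.
        Root lime: left subtree has 1 node {lily}, right has 0 { }.

poppy, aster, rose, cedar, ivy, yew, kale, lime, lily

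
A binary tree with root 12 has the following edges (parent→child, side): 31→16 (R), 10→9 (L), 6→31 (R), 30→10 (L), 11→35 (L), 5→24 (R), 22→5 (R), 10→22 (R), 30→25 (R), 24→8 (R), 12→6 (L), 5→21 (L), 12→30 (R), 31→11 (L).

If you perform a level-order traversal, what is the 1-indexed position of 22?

Level-order visits nodes level by level from the root, left to right within each level.
Level 0: 12
Level 1: 6, 30
Level 2: 31, 10, 25
Level 3: 11, 16, 9, 22
Level 4: 35, 5
Level 5: 21, 24
Level 6: 8
Full level-order sequence: 12, 6, 30, 31, 10, 25, 11, 16, 9, 22, 35, 5, 21, 24, 8.

10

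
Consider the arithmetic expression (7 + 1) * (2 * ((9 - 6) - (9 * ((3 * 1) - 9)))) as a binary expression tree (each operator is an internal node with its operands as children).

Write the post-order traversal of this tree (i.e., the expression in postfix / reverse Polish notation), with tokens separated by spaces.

Post-order on an expression tree gives postfix notation: for each operator, emit left operand, right operand, then the operator.

7 1 + 2 9 6 - 9 3 1 * 9 - * - * *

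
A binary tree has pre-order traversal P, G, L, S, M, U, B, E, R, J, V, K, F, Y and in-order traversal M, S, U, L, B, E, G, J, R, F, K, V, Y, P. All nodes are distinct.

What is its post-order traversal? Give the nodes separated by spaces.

M U S E B L J F K Y V R G P

The first element of pre-order is the root; it splits in-order into left and right subtrees.
Root P: left subtree has 13 nodes {M, S, U, L, B, E, G, J, R, F, K, V, Y}, right has 0 { }.
  Root G: left subtree has 6 nodes {M, S, U, L, B, E}, right has 6 {J, R, F, K, V, Y}.
    Root L: left subtree has 3 nodes {M, S, U}, right has 2 {B, E}.
      Root S: left subtree has 1 node {M}, right has 1 {U}.
      Root B: left subtree has 0 nodes { }, right has 1 {E}.
    Root R: left subtree has 1 node {J}, right has 4 {F, K, V, Y}.
      Root V: left subtree has 2 nodes {F, K}, right has 1 {Y}.
        Root K: left subtree has 1 node {F}, right has 0 { }.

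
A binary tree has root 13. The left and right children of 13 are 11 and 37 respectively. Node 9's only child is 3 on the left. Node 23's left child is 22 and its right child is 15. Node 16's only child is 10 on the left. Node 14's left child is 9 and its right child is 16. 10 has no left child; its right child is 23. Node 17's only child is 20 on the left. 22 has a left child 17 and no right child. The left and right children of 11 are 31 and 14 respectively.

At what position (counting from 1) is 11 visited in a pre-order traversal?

2

Pre-order visits the node, then its left subtree, then its right subtree.
Visit 13.
At 13: go left to 11.
  Visit 11.
  At 11: go left to 31.
    31 is a leaf — visit 31.
  At 11: go right to 14.
    Visit 14.
    At 14: go left to 9.
      Visit 9.
      At 9: go left to 3.
        3 is a leaf — visit 3.
      At 9: no right child.
    At 14: go right to 16.
      Visit 16.
      At 16: go left to 10.
        Visit 10.
        At 10: no left child.
        At 10: go right to 23.
          Visit 23.
          At 23: go left to 22.
            Visit 22.
            At 22: go left to 17.
              Visit 17.
              At 17: go left to 20.
                20 is a leaf — visit 20.
              At 17: no right child.
            At 22: no right child.
          At 23: go right to 15.
            15 is a leaf — visit 15.
      At 16: no right child.
At 13: go right to 37.
  37 is a leaf — visit 37.
Full pre-order sequence: 13, 11, 31, 14, 9, 3, 16, 10, 23, 22, 17, 20, 15, 37.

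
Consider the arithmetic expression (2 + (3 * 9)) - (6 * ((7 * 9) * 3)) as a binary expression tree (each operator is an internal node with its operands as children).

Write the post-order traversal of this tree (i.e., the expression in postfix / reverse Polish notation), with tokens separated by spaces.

2 3 9 * + 6 7 9 * 3 * * -

Post-order on an expression tree gives postfix notation: for each operator, emit left operand, right operand, then the operator.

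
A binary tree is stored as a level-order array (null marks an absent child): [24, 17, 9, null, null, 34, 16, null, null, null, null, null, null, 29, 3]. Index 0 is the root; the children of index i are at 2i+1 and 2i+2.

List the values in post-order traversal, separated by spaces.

Post-order visits the left subtree, then the right subtree, then the node.
At 24: go left to 17.
  17 is a leaf — visit 17.
At 24: go right to 9.
  At 9: go left to 34.
    34 is a leaf — visit 34.
  At 9: go right to 16.
    At 16: go left to 29.
      29 is a leaf — visit 29.
    At 16: go right to 3.
      3 is a leaf — visit 3.
    Visit 16.
  Visit 9.
Visit 24.

17 34 29 3 16 9 24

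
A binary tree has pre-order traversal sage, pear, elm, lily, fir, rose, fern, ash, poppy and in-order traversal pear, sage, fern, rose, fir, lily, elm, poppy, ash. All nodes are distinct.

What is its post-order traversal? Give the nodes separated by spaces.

The first element of pre-order is the root; it splits in-order into left and right subtrees.
Root sage: left subtree has 1 node {pear}, right has 7 {fern, rose, fir, lily, elm, poppy, ash}.
  Root elm: left subtree has 4 nodes {fern, rose, fir, lily}, right has 2 {poppy, ash}.
    Root lily: left subtree has 3 nodes {fern, rose, fir}, right has 0 { }.
      Root fir: left subtree has 2 nodes {fern, rose}, right has 0 { }.
        Root rose: left subtree has 1 node {fern}, right has 0 { }.
    Root ash: left subtree has 1 node {poppy}, right has 0 { }.

pear fern rose fir lily poppy ash elm sage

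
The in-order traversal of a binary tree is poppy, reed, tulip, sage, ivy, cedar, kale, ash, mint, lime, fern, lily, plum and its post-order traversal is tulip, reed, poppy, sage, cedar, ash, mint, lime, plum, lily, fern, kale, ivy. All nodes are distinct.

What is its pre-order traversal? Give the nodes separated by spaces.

The last element of post-order is the root; it splits in-order into left and right subtrees.
Root ivy: left subtree has 4 nodes {poppy, reed, tulip, sage}, right has 8 {cedar, kale, ash, mint, lime, fern, lily, plum}.
  Root sage: left subtree has 3 nodes {poppy, reed, tulip}, right has 0 { }.
    Root poppy: left subtree has 0 nodes { }, right has 2 {reed, tulip}.
      Root reed: left subtree has 0 nodes { }, right has 1 {tulip}.
  Root kale: left subtree has 1 node {cedar}, right has 6 {ash, mint, lime, fern, lily, plum}.
    Root fern: left subtree has 3 nodes {ash, mint, lime}, right has 2 {lily, plum}.
      Root lime: left subtree has 2 nodes {ash, mint}, right has 0 { }.
        Root mint: left subtree has 1 node {ash}, right has 0 { }.
      Root lily: left subtree has 0 nodes { }, right has 1 {plum}.

ivy sage poppy reed tulip kale cedar fern lime mint ash lily plum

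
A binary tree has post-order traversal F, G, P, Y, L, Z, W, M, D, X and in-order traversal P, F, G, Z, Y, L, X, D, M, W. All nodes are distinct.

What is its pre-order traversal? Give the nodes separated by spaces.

The last element of post-order is the root; it splits in-order into left and right subtrees.
Root X: left subtree has 6 nodes {P, F, G, Z, Y, L}, right has 3 {D, M, W}.
  Root Z: left subtree has 3 nodes {P, F, G}, right has 2 {Y, L}.
    Root P: left subtree has 0 nodes { }, right has 2 {F, G}.
      Root G: left subtree has 1 node {F}, right has 0 { }.
    Root L: left subtree has 1 node {Y}, right has 0 { }.
  Root D: left subtree has 0 nodes { }, right has 2 {M, W}.
    Root M: left subtree has 0 nodes { }, right has 1 {W}.

X Z P G F L Y D M W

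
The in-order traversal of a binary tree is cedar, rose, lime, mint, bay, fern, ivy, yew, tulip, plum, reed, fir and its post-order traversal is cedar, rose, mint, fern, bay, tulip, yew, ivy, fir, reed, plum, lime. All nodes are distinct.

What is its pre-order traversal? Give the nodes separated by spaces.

lime rose cedar plum ivy bay mint fern yew tulip reed fir

The last element of post-order is the root; it splits in-order into left and right subtrees.
Root lime: left subtree has 2 nodes {cedar, rose}, right has 9 {mint, bay, fern, ivy, yew, tulip, plum, reed, fir}.
  Root rose: left subtree has 1 node {cedar}, right has 0 { }.
  Root plum: left subtree has 6 nodes {mint, bay, fern, ivy, yew, tulip}, right has 2 {reed, fir}.
    Root ivy: left subtree has 3 nodes {mint, bay, fern}, right has 2 {yew, tulip}.
      Root bay: left subtree has 1 node {mint}, right has 1 {fern}.
      Root yew: left subtree has 0 nodes { }, right has 1 {tulip}.
    Root reed: left subtree has 0 nodes { }, right has 1 {fir}.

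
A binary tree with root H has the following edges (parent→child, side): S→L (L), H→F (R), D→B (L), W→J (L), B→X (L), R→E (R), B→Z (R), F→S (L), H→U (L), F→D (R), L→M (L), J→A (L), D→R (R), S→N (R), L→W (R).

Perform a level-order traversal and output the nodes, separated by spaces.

Level-order visits nodes level by level from the root, left to right within each level.
Level 0: H
Level 1: U, F
Level 2: S, D
Level 3: L, N, B, R
Level 4: M, W, X, Z, E
Level 5: J
Level 6: A

H U F S D L N B R M W X Z E J A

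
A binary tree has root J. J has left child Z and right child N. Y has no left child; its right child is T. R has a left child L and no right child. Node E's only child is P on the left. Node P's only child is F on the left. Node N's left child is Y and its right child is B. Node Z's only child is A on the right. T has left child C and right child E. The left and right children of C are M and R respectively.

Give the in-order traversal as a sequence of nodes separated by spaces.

In-order visits the left subtree, then the node, then the right subtree.
At J: go left to Z.
  At Z: no left child.
  Visit Z.
  At Z: go right to A.
    A is a leaf — visit A.
Visit J.
At J: go right to N.
  At N: go left to Y.
    At Y: no left child.
    Visit Y.
    At Y: go right to T.
      At T: go left to C.
        At C: go left to M.
          M is a leaf — visit M.
        Visit C.
        At C: go right to R.
          At R: go left to L.
            L is a leaf — visit L.
          Visit R.
          At R: no right child.
      Visit T.
      At T: go right to E.
        At E: go left to P.
          At P: go left to F.
            F is a leaf — visit F.
          Visit P.
          At P: no right child.
        Visit E.
        At E: no right child.
  Visit N.
  At N: go right to B.
    B is a leaf — visit B.

Z A J Y M C L R T F P E N B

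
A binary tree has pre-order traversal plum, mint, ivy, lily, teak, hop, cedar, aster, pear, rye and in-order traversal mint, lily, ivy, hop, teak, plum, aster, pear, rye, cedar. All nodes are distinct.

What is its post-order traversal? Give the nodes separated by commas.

The first element of pre-order is the root; it splits in-order into left and right subtrees.
Root plum: left subtree has 5 nodes {mint, lily, ivy, hop, teak}, right has 4 {aster, pear, rye, cedar}.
  Root mint: left subtree has 0 nodes { }, right has 4 {lily, ivy, hop, teak}.
    Root ivy: left subtree has 1 node {lily}, right has 2 {hop, teak}.
      Root teak: left subtree has 1 node {hop}, right has 0 { }.
  Root cedar: left subtree has 3 nodes {aster, pear, rye}, right has 0 { }.
    Root aster: left subtree has 0 nodes { }, right has 2 {pear, rye}.
      Root pear: left subtree has 0 nodes { }, right has 1 {rye}.

lily, hop, teak, ivy, mint, rye, pear, aster, cedar, plum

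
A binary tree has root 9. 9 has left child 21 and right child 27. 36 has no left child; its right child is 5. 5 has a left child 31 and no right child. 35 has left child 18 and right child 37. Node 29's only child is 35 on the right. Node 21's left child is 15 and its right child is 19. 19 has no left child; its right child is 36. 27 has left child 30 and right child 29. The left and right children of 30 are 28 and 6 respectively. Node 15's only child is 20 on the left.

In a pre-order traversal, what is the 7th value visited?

5

Pre-order visits the node, then its left subtree, then its right subtree.
Visit 9.
At 9: go left to 21.
  Visit 21.
  At 21: go left to 15.
    Visit 15.
    At 15: go left to 20.
      20 is a leaf — visit 20.
    At 15: no right child.
  At 21: go right to 19.
    Visit 19.
    At 19: no left child.
    At 19: go right to 36.
      Visit 36.
      At 36: no left child.
      At 36: go right to 5.
        Visit 5.
        At 5: go left to 31.
          31 is a leaf — visit 31.
        At 5: no right child.
At 9: go right to 27.
  Visit 27.
  At 27: go left to 30.
    Visit 30.
    At 30: go left to 28.
      28 is a leaf — visit 28.
    At 30: go right to 6.
      6 is a leaf — visit 6.
  At 27: go right to 29.
    Visit 29.
    At 29: no left child.
    At 29: go right to 35.
      Visit 35.
      At 35: go left to 18.
        18 is a leaf — visit 18.
      At 35: go right to 37.
        37 is a leaf — visit 37.
Full pre-order sequence: 9, 21, 15, 20, 19, 36, 5, 31, 27, 30, 28, 6, 29, 35, 18, 37.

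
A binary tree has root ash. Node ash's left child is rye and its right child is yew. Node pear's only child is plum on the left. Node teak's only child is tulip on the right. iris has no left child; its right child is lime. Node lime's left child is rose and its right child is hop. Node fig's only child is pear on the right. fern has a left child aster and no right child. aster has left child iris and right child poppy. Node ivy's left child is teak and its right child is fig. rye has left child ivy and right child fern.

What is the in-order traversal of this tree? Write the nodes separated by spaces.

In-order visits the left subtree, then the node, then the right subtree.
At ash: go left to rye.
  At rye: go left to ivy.
    At ivy: go left to teak.
      At teak: no left child.
      Visit teak.
      At teak: go right to tulip.
        tulip is a leaf — visit tulip.
    Visit ivy.
    At ivy: go right to fig.
      At fig: no left child.
      Visit fig.
      At fig: go right to pear.
        At pear: go left to plum.
          plum is a leaf — visit plum.
        Visit pear.
        At pear: no right child.
  Visit rye.
  At rye: go right to fern.
    At fern: go left to aster.
      At aster: go left to iris.
        At iris: no left child.
        Visit iris.
        At iris: go right to lime.
          At lime: go left to rose.
            rose is a leaf — visit rose.
          Visit lime.
          At lime: go right to hop.
            hop is a leaf — visit hop.
      Visit aster.
      At aster: go right to poppy.
        poppy is a leaf — visit poppy.
    Visit fern.
    At fern: no right child.
Visit ash.
At ash: go right to yew.
  yew is a leaf — visit yew.

teak tulip ivy fig plum pear rye iris rose lime hop aster poppy fern ash yew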